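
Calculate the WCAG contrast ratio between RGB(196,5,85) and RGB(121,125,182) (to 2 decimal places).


Linearize each sRGB channel c=v/255: c/12.92 if c ≤ 0.04045 else ((c+0.055)/1.055)^2.4
L = 0.2126×R_lin + 0.7152×G_lin + 0.0722×B_lin
Color 1 (196,5,85):
  R=196: 196/255≈0.7686 > 0.04045 → ((0.7686+0.055)/1.055)^2.4 ≈ 0.55201
  G=5: 5/255≈0.0196 ≤ 0.04045 → 0.0196/12.92 ≈ 0.00152
  B=85: 85/255≈0.3333 > 0.04045 → ((0.3333+0.055)/1.055)^2.4 ≈ 0.09084
  L1 = 0.2126×0.55201 + 0.7152×0.00152 + 0.0722×0.09084 ≈ 0.12500
Color 2 (121,125,182):
  R=121: 121/255≈0.4745 > 0.04045 → ((0.4745+0.055)/1.055)^2.4 ≈ 0.19120
  G=125: 125/255≈0.4902 > 0.04045 → ((0.4902+0.055)/1.055)^2.4 ≈ 0.20508
  B=182: 182/255≈0.7137 > 0.04045 → ((0.7137+0.055)/1.055)^2.4 ≈ 0.46778
  L2 = 0.2126×0.19120 + 0.7152×0.20508 + 0.0722×0.46778 ≈ 0.22110
Lighter = 0.22110, Darker = 0.12500
Ratio = (L_lighter + 0.05) / (L_darker + 0.05)
Ratio = (0.22110 + 0.05) / (0.12500 + 0.05) = 0.27110 / 0.17500 ≈ 1.5491
Ratio ≈ 1.55:1


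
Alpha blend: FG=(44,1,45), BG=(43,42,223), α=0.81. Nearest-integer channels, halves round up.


C = α×F + (1-α)×B, with 1-α = 0.19
R: 0.81×44 + 0.19×43 = 35.64 + 8.17 = 43.81 → 44
G: 0.81×1 + 0.19×42 = 0.81 + 7.98 = 8.79 → 9
B: 0.81×45 + 0.19×223 = 36.45 + 42.37 = 78.82 → 79
= RGB(44, 9, 79)


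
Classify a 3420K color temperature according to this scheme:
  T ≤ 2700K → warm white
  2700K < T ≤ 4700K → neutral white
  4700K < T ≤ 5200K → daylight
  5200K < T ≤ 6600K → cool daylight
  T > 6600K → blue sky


Temperature: 3420K
2700K < 3420K ≤ 4700K → neutral white
Classification: neutral white


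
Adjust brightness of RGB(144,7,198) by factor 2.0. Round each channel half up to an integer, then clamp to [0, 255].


Multiply each channel by 2.0, round half up, clamp to [0, 255]
R: 144×2.0 = 288 → clamp → 255
G: 7×2.0 = 14
B: 198×2.0 = 396 → clamp → 255
= RGB(255, 14, 255)


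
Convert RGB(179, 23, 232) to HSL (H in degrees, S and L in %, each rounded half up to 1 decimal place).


Normalize: R'=179/255≈0.7020, G'=23/255≈0.0902, B'=232/255≈0.9098
Max=232/255, Min=23/255, Δ=Max-Min=209/255
L = (Max+Min)/2 = (232+23)/510 = 255/510 = 0.5 → L = 50.0%
L ≤ 0.5 → S = Δ/(Max+Min) = 209/(232+23) = 209/255 = 0.81960… → S = 82.0%
(the 1/255 factors cancel in S and H, so raw channel differences can be used)
Max is B' → H = 60 × ((R-G)/Δ + 4) = 60 × ((179-23)/209 + 4)
  156/209 + 4 = 0.7464… + 4 = 4.7464…
  H = 60 × 4.7464… = 284.784…° → H = 284.8°
= HSL(284.8°, 82.0%, 50.0%)


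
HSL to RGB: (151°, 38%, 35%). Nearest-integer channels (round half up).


H=151°, S=0.38, L=0.35
C = (1-|2L-1|)×S = (1-|-0.30|)×0.38 = 0.266
H' = H/60 = 151/60 ≈ 2.5167; X = C×(1-|H' mod 2 - 1|) ≈ 0.1374
m = L - C/2 = 0.35 - 0.133 = 0.217
Sector ⌊H'⌋ = 2 → (R',G',B') = (0.0, 0.266, ≈0.1374)
RGB = ((R'+m)×255, (G'+m)×255, (B'+m)×255) = (55.335, 123.165, 90.3805)
Round half up → RGB(55, 123, 90)


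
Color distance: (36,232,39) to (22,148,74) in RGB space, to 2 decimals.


d = √[(R₁-R₂)² + (G₁-G₂)² + (B₁-B₂)²]
d = √[(36-22)² + (232-148)² + (39-74)²]
d = √[196 + 7056 + 1225]
d = √8477
d ≈ 92.07


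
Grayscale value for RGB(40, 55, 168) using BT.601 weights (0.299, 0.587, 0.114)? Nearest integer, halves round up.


Gray = 0.299×R + 0.587×G + 0.114×B
Gray = 0.299×40 + 0.587×55 + 0.114×168
Gray = 11.960 + 32.285 + 19.152
Gray = 63.397 → round half up → 63
Gray = 63


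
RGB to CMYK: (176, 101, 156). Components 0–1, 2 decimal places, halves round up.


R'=176/255≈0.6902, G'=101/255≈0.3961, B'=156/255≈0.6118
K = 1 - max(R',G',B') = 1 - 176/255 = 79/255 = 0.30980… → 0.31
(1-R'-K)/(1-K) simplifies to (max-R)/max with max = 176:
C = (176-176)/176 = 0/176 = 0 → 0.00
M = (176-101)/176 = 75/176 = 0.42613… → 0.43
Y = (176-156)/176 = 20/176 = 0.11363… → 0.11
= CMYK(0.00, 0.43, 0.11, 0.31)


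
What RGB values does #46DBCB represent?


46 → 70 (R)
DB → 219 (G)
CB → 203 (B)
= RGB(70, 219, 203)


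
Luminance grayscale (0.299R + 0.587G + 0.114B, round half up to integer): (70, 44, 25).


Gray = 0.299×R + 0.587×G + 0.114×B
Gray = 0.299×70 + 0.587×44 + 0.114×25
Gray = 20.930 + 25.828 + 2.850
Gray = 49.608 → round half up → 50
Gray = 50


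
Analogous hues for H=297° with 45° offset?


Base hue: 297°
Left analog: (297 - 45) mod 360 = 252°
Right analog: (297 + 45) mod 360 = 342°
Analogous hues = 252° and 342°


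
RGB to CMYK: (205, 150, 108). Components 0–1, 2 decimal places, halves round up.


R'=205/255≈0.8039, G'=150/255≈0.5882, B'=108/255≈0.4235
K = 1 - max(R',G',B') = 1 - 205/255 = 50/255 = 0.19607… → 0.20
(1-R'-K)/(1-K) simplifies to (max-R)/max with max = 205:
C = (205-205)/205 = 0/205 = 0 → 0.00
M = (205-150)/205 = 55/205 = 0.26829… → 0.27
Y = (205-108)/205 = 97/205 = 0.47317… → 0.47
= CMYK(0.00, 0.27, 0.47, 0.20)


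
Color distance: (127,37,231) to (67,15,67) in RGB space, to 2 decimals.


d = √[(R₁-R₂)² + (G₁-G₂)² + (B₁-B₂)²]
d = √[(127-67)² + (37-15)² + (231-67)²]
d = √[3600 + 484 + 26896]
d = √30980
d ≈ 176.01


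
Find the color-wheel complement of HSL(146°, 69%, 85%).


Complement = opposite side of color wheel = hue + 180°
H' = (146 + 180) mod 360 = 326°
S and L unchanged.
= HSL(326°, 69%, 85%)


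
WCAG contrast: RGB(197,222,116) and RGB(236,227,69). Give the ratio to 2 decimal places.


Linearize each sRGB channel c=v/255: c/12.92 if c ≤ 0.04045 else ((c+0.055)/1.055)^2.4
L = 0.2126×R_lin + 0.7152×G_lin + 0.0722×B_lin
Color 1 (197,222,116):
  R=197: 197/255≈0.7725 > 0.04045 → ((0.7725+0.055)/1.055)^2.4 ≈ 0.55834
  G=222: 222/255≈0.8706 > 0.04045 → ((0.8706+0.055)/1.055)^2.4 ≈ 0.73046
  B=116: 116/255≈0.4549 > 0.04045 → ((0.4549+0.055)/1.055)^2.4 ≈ 0.17465
  L1 = 0.2126×0.55834 + 0.7152×0.73046 + 0.0722×0.17465 ≈ 0.65374
Color 2 (236,227,69):
  R=236: 236/255≈0.9255 > 0.04045 → ((0.9255+0.055)/1.055)^2.4 ≈ 0.83880
  G=227: 227/255≈0.8902 > 0.04045 → ((0.8902+0.055)/1.055)^2.4 ≈ 0.76815
  B=69: 69/255≈0.2706 > 0.04045 → ((0.2706+0.055)/1.055)^2.4 ≈ 0.05951
  L2 = 0.2126×0.83880 + 0.7152×0.76815 + 0.0722×0.05951 ≈ 0.73201
Lighter = 0.73201, Darker = 0.65374
Ratio = (L_lighter + 0.05) / (L_darker + 0.05)
Ratio = (0.73201 + 0.05) / (0.65374 + 0.05) = 0.78201 / 0.70374 ≈ 1.1112
Ratio ≈ 1.11:1


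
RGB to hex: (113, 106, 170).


R = 113 → 71 (hex)
G = 106 → 6A (hex)
B = 170 → AA (hex)
Hex = #716AAA


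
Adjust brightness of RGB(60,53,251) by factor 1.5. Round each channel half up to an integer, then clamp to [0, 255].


Multiply each channel by 1.5, round half up, clamp to [0, 255]
R: 60×1.5 = 90
G: 53×1.5 = 79.5 → round → 80
B: 251×1.5 = 376.5 → round → 377 → clamp → 255
= RGB(90, 80, 255)


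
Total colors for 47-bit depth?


Colors = 2^bits = 2^47
= 140,737,488,355,328 colors


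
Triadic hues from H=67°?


Triadic: equally spaced at 120° intervals
H1 = 67°
H2 = (67 + 120) mod 360 = 187°
H3 = (67 + 240) mod 360 = 307°
Triadic = 67°, 187°, 307°


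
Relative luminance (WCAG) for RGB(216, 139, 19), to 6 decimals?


Linearize each channel (sRGB transfer function): c = v/255; c_lin = c/12.92 if c ≤ 0.04045, else ((c+0.055)/1.055)^2.4
  R: 216/255 ≈ 0.847059 > 0.04045 → ((0.847059+0.055)/1.055)^2.4 ≈ 0.686685
  G: 139/255 ≈ 0.545098 > 0.04045 → ((0.545098+0.055)/1.055)^2.4 ≈ 0.258183
  B: 19/255 ≈ 0.074510 > 0.04045 → ((0.074510+0.055)/1.055)^2.4 ≈ 0.006512
R_lin = 0.686685, G_lin = 0.258183, B_lin = 0.006512
L = 0.2126×R + 0.7152×G + 0.0722×B
L = 0.2126×0.686685 + 0.7152×0.258183 + 0.0722×0.006512
L ≈ 0.331112


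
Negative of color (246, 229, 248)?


Invert: (255-R, 255-G, 255-B)
R: 255-246 = 9
G: 255-229 = 26
B: 255-248 = 7
= RGB(9, 26, 7)


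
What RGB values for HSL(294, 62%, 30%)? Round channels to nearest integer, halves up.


H=294°, S=0.62, L=0.30
C = (1-|2L-1|)×S = (1-|-0.40|)×0.62 = 0.372
H' = H/60 = 294/60 ≈ 4.9000; X = C×(1-|H' mod 2 - 1|) = 0.3348
m = L - C/2 = 0.30 - 0.186 = 0.114
Sector ⌊H'⌋ = 4 → (R',G',B') = (0.3348, 0.0, 0.372)
RGB = ((R'+m)×255, (G'+m)×255, (B'+m)×255) = (114.444, 29.07, 123.93)
Round half up → RGB(114, 29, 124)


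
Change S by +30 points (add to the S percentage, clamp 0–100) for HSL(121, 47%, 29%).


Original S = 47%
Adjustment = +30 percentage points
New S = 47 + (30) = 77
Clamp to [0, 100] → 77
= HSL(121°, 77%, 29%)


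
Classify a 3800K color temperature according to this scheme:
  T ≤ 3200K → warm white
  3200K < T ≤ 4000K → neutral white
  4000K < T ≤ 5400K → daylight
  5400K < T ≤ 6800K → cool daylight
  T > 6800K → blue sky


Temperature: 3800K
3200K < 3800K ≤ 4000K → neutral white
Classification: neutral white


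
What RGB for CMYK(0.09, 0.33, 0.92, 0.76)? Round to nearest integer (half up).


R = 255 × (1-C) × (1-K) = 255 × 0.91 × 0.24 = 55.692 → 56
G = 255 × (1-M) × (1-K) = 255 × 0.67 × 0.24 = 41.004 → 41
B = 255 × (1-Y) × (1-K) = 255 × 0.08 × 0.24 = 4.896 → 5
= RGB(56, 41, 5)


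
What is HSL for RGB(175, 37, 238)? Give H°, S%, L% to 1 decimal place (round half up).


Normalize: R'=175/255≈0.6863, G'=37/255≈0.1451, B'=238/255≈0.9333
Max=238/255, Min=37/255, Δ=Max-Min=201/255
L = (Max+Min)/2 = (238+37)/510 = 275/510 = 0.53921… → L = 53.9%
L > 0.5 → S = Δ/(2-Max-Min) = 201/(510-238-37) = 201/235 = 0.85531… → S = 85.5%
(the 1/255 factors cancel in S and H, so raw channel differences can be used)
Max is B' → H = 60 × ((R-G)/Δ + 4) = 60 × ((175-37)/201 + 4)
  138/201 + 4 = 0.6865… + 4 = 4.6865…
  H = 60 × 4.6865… = 281.194…° → H = 281.2°
= HSL(281.2°, 85.5%, 53.9%)


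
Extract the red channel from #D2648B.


Color: #D2648B
R = D2 = 210
G = 64 = 100
B = 8B = 139
Red = 210


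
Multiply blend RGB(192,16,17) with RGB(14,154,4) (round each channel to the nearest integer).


Multiply: C = A×B/255, rounded to nearest integer
R: 192×14/255 = 2688/255 ≈ 10.541 → 11
G: 16×154/255 = 2464/255 ≈ 9.663 → 10
B: 17×4/255 = 68/255 ≈ 0.267 → 0
= RGB(11, 10, 0)


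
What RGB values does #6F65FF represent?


6F → 111 (R)
65 → 101 (G)
FF → 255 (B)
= RGB(111, 101, 255)


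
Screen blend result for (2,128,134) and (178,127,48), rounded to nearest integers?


Screen: C = 255 - (255-A)×(255-B)/255, rounded to nearest integer
R: 255 - (255-2)×(255-178)/255 = 255 - 19481/255 ≈ 255 - 76.396 = 178.604 → 179
G: 255 - (255-128)×(255-127)/255 = 255 - 16256/255 ≈ 255 - 63.749 = 191.251 → 191
B: 255 - (255-134)×(255-48)/255 = 255 - 25047/255 ≈ 255 - 98.224 = 156.776 → 157
= RGB(179, 191, 157)


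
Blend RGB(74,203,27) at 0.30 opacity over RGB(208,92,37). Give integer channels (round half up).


C = α×F + (1-α)×B, with 1-α = 0.70
R: 0.30×74 + 0.70×208 = 22.20 + 145.60 = 167.80 → 168
G: 0.30×203 + 0.70×92 = 60.90 + 64.40 = 125.30 → 125
B: 0.30×27 + 0.70×37 = 8.10 + 25.90 = 34.00 → 34
= RGB(168, 125, 34)


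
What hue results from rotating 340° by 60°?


New hue = (H + rotation) mod 360
New hue = (340 + 60) mod 360
= 400 mod 360
= 40°


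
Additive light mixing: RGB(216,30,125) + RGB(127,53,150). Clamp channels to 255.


Additive: each channel = min(255, C₁+C₂)
R: 216+127 = 343 → 255
G: 30+53 = 83 → 83
B: 125+150 = 275 → 255
= RGB(255, 83, 255)


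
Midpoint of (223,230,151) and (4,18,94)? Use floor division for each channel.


Midpoint: each channel = ⌊(C₁+C₂)/2⌋
R: ⌊(223+4)/2⌋ = 113
G: ⌊(230+18)/2⌋ = 124
B: ⌊(151+94)/2⌋ = 122
= RGB(113, 124, 122)


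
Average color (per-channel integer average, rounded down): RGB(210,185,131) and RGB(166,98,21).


Midpoint: each channel = ⌊(C₁+C₂)/2⌋
R: ⌊(210+166)/2⌋ = 188
G: ⌊(185+98)/2⌋ = 141
B: ⌊(131+21)/2⌋ = 76
= RGB(188, 141, 76)


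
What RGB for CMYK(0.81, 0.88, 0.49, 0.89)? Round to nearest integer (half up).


R = 255 × (1-C) × (1-K) = 255 × 0.19 × 0.11 = 5.3295 → 5
G = 255 × (1-M) × (1-K) = 255 × 0.12 × 0.11 = 3.366 → 3
B = 255 × (1-Y) × (1-K) = 255 × 0.51 × 0.11 = 14.3055 → 14
= RGB(5, 3, 14)


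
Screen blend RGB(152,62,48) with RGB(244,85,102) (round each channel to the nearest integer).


Screen: C = 255 - (255-A)×(255-B)/255, rounded to nearest integer
R: 255 - (255-152)×(255-244)/255 = 255 - 1133/255 ≈ 255 - 4.443 = 250.557 → 251
G: 255 - (255-62)×(255-85)/255 = 255 - 32810/255 ≈ 255 - 128.667 = 126.333 → 126
B: 255 - (255-48)×(255-102)/255 = 255 - 31671/255 ≈ 255 - 124.200 = 130.800 → 131
= RGB(251, 126, 131)


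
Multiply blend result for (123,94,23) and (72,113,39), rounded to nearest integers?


Multiply: C = A×B/255, rounded to nearest integer
R: 123×72/255 = 8856/255 ≈ 34.729 → 35
G: 94×113/255 = 10622/255 ≈ 41.655 → 42
B: 23×39/255 = 897/255 ≈ 3.518 → 4
= RGB(35, 42, 4)


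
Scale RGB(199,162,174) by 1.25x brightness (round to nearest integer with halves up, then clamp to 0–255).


Multiply each channel by 1.25, round half up, clamp to [0, 255]
R: 199×1.25 = 248.75 → round → 249
G: 162×1.25 = 202.5 → round → 203
B: 174×1.25 = 217.5 → round → 218
= RGB(249, 203, 218)


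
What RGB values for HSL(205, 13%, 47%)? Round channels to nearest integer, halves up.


H=205°, S=0.13, L=0.47
C = (1-|2L-1|)×S = (1-|-0.06|)×0.13 = 0.1222
H' = H/60 = 205/60 ≈ 3.4167; X = C×(1-|H' mod 2 - 1|) ≈ 0.0713
m = L - C/2 = 0.47 - 0.0611 = 0.4089
Sector ⌊H'⌋ = 3 → (R',G',B') = (0.0, ≈0.0713, 0.1222)
RGB = ((R'+m)×255, (G'+m)×255, (B'+m)×255) = (104.2695, 122.44675, 135.4305)
Round half up → RGB(104, 122, 135)


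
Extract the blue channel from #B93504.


Color: #B93504
R = B9 = 185
G = 35 = 53
B = 04 = 4
Blue = 4


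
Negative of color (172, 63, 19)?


Invert: (255-R, 255-G, 255-B)
R: 255-172 = 83
G: 255-63 = 192
B: 255-19 = 236
= RGB(83, 192, 236)


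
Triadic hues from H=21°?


Triadic: equally spaced at 120° intervals
H1 = 21°
H2 = (21 + 120) mod 360 = 141°
H3 = (21 + 240) mod 360 = 261°
Triadic = 21°, 141°, 261°


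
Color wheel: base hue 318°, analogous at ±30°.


Base hue: 318°
Left analog: (318 - 30) mod 360 = 288°
Right analog: (318 + 30) mod 360 = 348°
Analogous hues = 288° and 348°


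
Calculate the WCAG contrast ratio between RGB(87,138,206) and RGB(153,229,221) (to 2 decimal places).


Linearize each sRGB channel c=v/255: c/12.92 if c ≤ 0.04045 else ((c+0.055)/1.055)^2.4
L = 0.2126×R_lin + 0.7152×G_lin + 0.0722×B_lin
Color 1 (87,138,206):
  R=87: 87/255≈0.3412 > 0.04045 → ((0.3412+0.055)/1.055)^2.4 ≈ 0.09531
  G=138: 138/255≈0.5412 > 0.04045 → ((0.5412+0.055)/1.055)^2.4 ≈ 0.25415
  B=206: 206/255≈0.8078 > 0.04045 → ((0.8078+0.055)/1.055)^2.4 ≈ 0.61721
  L1 = 0.2126×0.09531 + 0.7152×0.25415 + 0.0722×0.61721 ≈ 0.24659
Color 2 (153,229,221):
  R=153: 153/255≈0.6000 > 0.04045 → ((0.6000+0.055)/1.055)^2.4 ≈ 0.31855
  G=229: 229/255≈0.8980 > 0.04045 → ((0.8980+0.055)/1.055)^2.4 ≈ 0.78354
  B=221: 221/255≈0.8667 > 0.04045 → ((0.8667+0.055)/1.055)^2.4 ≈ 0.72306
  L2 = 0.2126×0.31855 + 0.7152×0.78354 + 0.0722×0.72306 ≈ 0.68031
Lighter = 0.68031, Darker = 0.24659
Ratio = (L_lighter + 0.05) / (L_darker + 0.05)
Ratio = (0.68031 + 0.05) / (0.24659 + 0.05) = 0.73031 / 0.29659 ≈ 2.4623
Ratio ≈ 2.46:1


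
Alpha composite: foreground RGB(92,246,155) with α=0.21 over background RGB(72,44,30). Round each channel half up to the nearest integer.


C = α×F + (1-α)×B, with 1-α = 0.79
R: 0.21×92 + 0.79×72 = 19.32 + 56.88 = 76.20 → 76
G: 0.21×246 + 0.79×44 = 51.66 + 34.76 = 86.42 → 86
B: 0.21×155 + 0.79×30 = 32.55 + 23.70 = 56.25 → 56
= RGB(76, 86, 56)


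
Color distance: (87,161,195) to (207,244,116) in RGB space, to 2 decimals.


d = √[(R₁-R₂)² + (G₁-G₂)² + (B₁-B₂)²]
d = √[(87-207)² + (161-244)² + (195-116)²]
d = √[14400 + 6889 + 6241]
d = √27530
d ≈ 165.92


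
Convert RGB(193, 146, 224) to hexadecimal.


R = 193 → C1 (hex)
G = 146 → 92 (hex)
B = 224 → E0 (hex)
Hex = #C192E0


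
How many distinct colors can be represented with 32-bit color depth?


Colors = 2^bits = 2^32
= 4,294,967,296 colors


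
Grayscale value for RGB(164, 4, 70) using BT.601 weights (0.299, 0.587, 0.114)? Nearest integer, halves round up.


Gray = 0.299×R + 0.587×G + 0.114×B
Gray = 0.299×164 + 0.587×4 + 0.114×70
Gray = 49.036 + 2.348 + 7.980
Gray = 59.364 → round half up → 59
Gray = 59


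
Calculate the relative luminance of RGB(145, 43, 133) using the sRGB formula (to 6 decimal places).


Linearize each channel (sRGB transfer function): c = v/255; c_lin = c/12.92 if c ≤ 0.04045, else ((c+0.055)/1.055)^2.4
  R: 145/255 ≈ 0.568627 > 0.04045 → ((0.568627+0.055)/1.055)^2.4 ≈ 0.283149
  G: 43/255 ≈ 0.168627 > 0.04045 → ((0.168627+0.055)/1.055)^2.4 ≈ 0.024158
  B: 133/255 ≈ 0.521569 > 0.04045 → ((0.521569+0.055)/1.055)^2.4 ≈ 0.234551
R_lin = 0.283149, G_lin = 0.024158, B_lin = 0.234551
L = 0.2126×R + 0.7152×G + 0.0722×B
L = 0.2126×0.283149 + 0.7152×0.024158 + 0.0722×0.234551
L ≈ 0.094410


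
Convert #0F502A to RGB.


0F → 15 (R)
50 → 80 (G)
2A → 42 (B)
= RGB(15, 80, 42)


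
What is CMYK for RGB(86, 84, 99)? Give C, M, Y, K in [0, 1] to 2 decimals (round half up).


R'=86/255≈0.3373, G'=84/255≈0.3294, B'=99/255≈0.3882
K = 1 - max(R',G',B') = 1 - 99/255 = 156/255 = 0.61176… → 0.61
(1-R'-K)/(1-K) simplifies to (max-R)/max with max = 99:
C = (99-86)/99 = 13/99 = 0.13131… → 0.13
M = (99-84)/99 = 15/99 = 0.15151… → 0.15
Y = (99-99)/99 = 0/99 = 0 → 0.00
= CMYK(0.13, 0.15, 0.00, 0.61)


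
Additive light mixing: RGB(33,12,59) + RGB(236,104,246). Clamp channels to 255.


Additive: each channel = min(255, C₁+C₂)
R: 33+236 = 269 → 255
G: 12+104 = 116 → 116
B: 59+246 = 305 → 255
= RGB(255, 116, 255)


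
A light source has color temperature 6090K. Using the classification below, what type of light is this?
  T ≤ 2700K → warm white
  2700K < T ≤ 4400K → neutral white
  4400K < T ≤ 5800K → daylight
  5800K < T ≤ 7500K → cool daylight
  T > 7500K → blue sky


Temperature: 6090K
5800K < 6090K ≤ 7500K → cool daylight
Classification: cool daylight


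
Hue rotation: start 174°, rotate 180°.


New hue = (H + rotation) mod 360
New hue = (174 + 180) mod 360
= 354 mod 360
= 354°


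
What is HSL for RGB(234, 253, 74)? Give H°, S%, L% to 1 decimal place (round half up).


Normalize: R'=234/255≈0.9176, G'=253/255≈0.9922, B'=74/255≈0.2902
Max=253/255, Min=74/255, Δ=Max-Min=179/255
L = (Max+Min)/2 = (253+74)/510 = 327/510 = 0.64117… → L = 64.1%
L > 0.5 → S = Δ/(2-Max-Min) = 179/(510-253-74) = 179/183 = 0.97814… → S = 97.8%
(the 1/255 factors cancel in S and H, so raw channel differences can be used)
Max is G' → H = 60 × ((B-R)/Δ + 2) = 60 × ((74-234)/179 + 2)
  -160/179 + 2 = -0.8938… + 2 = 1.1061…
  H = 60 × 1.1061… = 66.368…° → H = 66.4°
= HSL(66.4°, 97.8%, 64.1%)


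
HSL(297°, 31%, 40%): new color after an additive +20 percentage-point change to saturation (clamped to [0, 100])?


Original S = 31%
Adjustment = +20 percentage points
New S = 31 + (20) = 51
Clamp to [0, 100] → 51
= HSL(297°, 51%, 40%)


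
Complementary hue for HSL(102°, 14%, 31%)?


Complement = opposite side of color wheel = hue + 180°
H' = (102 + 180) mod 360 = 282°
S and L unchanged.
= HSL(282°, 14%, 31%)


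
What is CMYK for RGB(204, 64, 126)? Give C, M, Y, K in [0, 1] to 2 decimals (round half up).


R'=204/255≈0.8000, G'=64/255≈0.2510, B'=126/255≈0.4941
K = 1 - max(R',G',B') = 1 - 204/255 = 51/255 = 0.2 → 0.20
(1-R'-K)/(1-K) simplifies to (max-R)/max with max = 204:
C = (204-204)/204 = 0/204 = 0 → 0.00
M = (204-64)/204 = 140/204 = 0.68627… → 0.69
Y = (204-126)/204 = 78/204 = 0.38235… → 0.38
= CMYK(0.00, 0.69, 0.38, 0.20)


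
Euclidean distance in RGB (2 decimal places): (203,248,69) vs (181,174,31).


d = √[(R₁-R₂)² + (G₁-G₂)² + (B₁-B₂)²]
d = √[(203-181)² + (248-174)² + (69-31)²]
d = √[484 + 5476 + 1444]
d = √7404
d ≈ 86.05


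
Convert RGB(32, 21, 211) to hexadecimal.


R = 32 → 20 (hex)
G = 21 → 15 (hex)
B = 211 → D3 (hex)
Hex = #2015D3


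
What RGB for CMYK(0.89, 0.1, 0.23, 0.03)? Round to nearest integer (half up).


R = 255 × (1-C) × (1-K) = 255 × 0.11 × 0.97 = 27.2085 → 27
G = 255 × (1-M) × (1-K) = 255 × 0.90 × 0.97 = 222.615 → 223
B = 255 × (1-Y) × (1-K) = 255 × 0.77 × 0.97 = 190.4595 → 190
= RGB(27, 223, 190)


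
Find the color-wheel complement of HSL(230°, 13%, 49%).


Complement = opposite side of color wheel = hue + 180°
H' = (230 + 180) mod 360 = 50°
S and L unchanged.
= HSL(50°, 13%, 49%)


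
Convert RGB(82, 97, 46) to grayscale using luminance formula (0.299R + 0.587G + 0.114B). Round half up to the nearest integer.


Gray = 0.299×R + 0.587×G + 0.114×B
Gray = 0.299×82 + 0.587×97 + 0.114×46
Gray = 24.518 + 56.939 + 5.244
Gray = 86.701 → round half up → 87
Gray = 87


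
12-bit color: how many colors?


Colors = 2^bits = 2^12
= 4,096 colors


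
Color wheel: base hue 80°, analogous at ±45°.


Base hue: 80°
Left analog: (80 - 45) mod 360 = 35°
Right analog: (80 + 45) mod 360 = 125°
Analogous hues = 35° and 125°


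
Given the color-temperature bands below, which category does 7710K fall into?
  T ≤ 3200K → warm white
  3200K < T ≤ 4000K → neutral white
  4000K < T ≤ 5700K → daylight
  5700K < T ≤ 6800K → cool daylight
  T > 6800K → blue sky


Temperature: 7710K
7710K > 6800K → blue sky
Classification: blue sky


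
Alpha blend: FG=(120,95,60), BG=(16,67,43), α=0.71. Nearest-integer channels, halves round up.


C = α×F + (1-α)×B, with 1-α = 0.29
R: 0.71×120 + 0.29×16 = 85.20 + 4.64 = 89.84 → 90
G: 0.71×95 + 0.29×67 = 67.45 + 19.43 = 86.88 → 87
B: 0.71×60 + 0.29×43 = 42.60 + 12.47 = 55.07 → 55
= RGB(90, 87, 55)


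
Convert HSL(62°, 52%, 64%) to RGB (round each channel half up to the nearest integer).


H=62°, S=0.52, L=0.64
C = (1-|2L-1|)×S = (1-|0.28|)×0.52 = 0.3744
H' = H/60 = 62/60 ≈ 1.0333; X = C×(1-|H' mod 2 - 1|) = 0.36192
m = L - C/2 = 0.64 - 0.1872 = 0.4528
Sector ⌊H'⌋ = 1 → (R',G',B') = (0.36192, 0.3744, 0.0)
RGB = ((R'+m)×255, (G'+m)×255, (B'+m)×255) = (207.7536, 210.936, 115.464)
Round half up → RGB(208, 211, 115)


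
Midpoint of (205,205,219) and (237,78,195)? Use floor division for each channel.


Midpoint: each channel = ⌊(C₁+C₂)/2⌋
R: ⌊(205+237)/2⌋ = 221
G: ⌊(205+78)/2⌋ = 141
B: ⌊(219+195)/2⌋ = 207
= RGB(221, 141, 207)


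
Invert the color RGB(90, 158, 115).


Invert: (255-R, 255-G, 255-B)
R: 255-90 = 165
G: 255-158 = 97
B: 255-115 = 140
= RGB(165, 97, 140)


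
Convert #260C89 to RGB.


26 → 38 (R)
0C → 12 (G)
89 → 137 (B)
= RGB(38, 12, 137)


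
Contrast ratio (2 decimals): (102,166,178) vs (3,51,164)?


Linearize each sRGB channel c=v/255: c/12.92 if c ≤ 0.04045 else ((c+0.055)/1.055)^2.4
L = 0.2126×R_lin + 0.7152×G_lin + 0.0722×B_lin
Color 1 (102,166,178):
  R=102: 102/255≈0.4000 > 0.04045 → ((0.4000+0.055)/1.055)^2.4 ≈ 0.13287
  G=166: 166/255≈0.6510 > 0.04045 → ((0.6510+0.055)/1.055)^2.4 ≈ 0.38133
  B=178: 178/255≈0.6980 > 0.04045 → ((0.6980+0.055)/1.055)^2.4 ≈ 0.44520
  L1 = 0.2126×0.13287 + 0.7152×0.38133 + 0.0722×0.44520 ≈ 0.33312
Color 2 (3,51,164):
  R=3: 3/255≈0.0118 ≤ 0.04045 → 0.0118/12.92 ≈ 0.00091
  G=51: 51/255≈0.2000 > 0.04045 → ((0.2000+0.055)/1.055)^2.4 ≈ 0.03310
  B=164: 164/255≈0.6431 > 0.04045 → ((0.6431+0.055)/1.055)^2.4 ≈ 0.37124
  L2 = 0.2126×0.00091 + 0.7152×0.03310 + 0.0722×0.37124 ≈ 0.05067
Lighter = 0.33312, Darker = 0.05067
Ratio = (L_lighter + 0.05) / (L_darker + 0.05)
Ratio = (0.33312 + 0.05) / (0.05067 + 0.05) = 0.38312 / 0.10067 ≈ 3.8055
Ratio ≈ 3.81:1


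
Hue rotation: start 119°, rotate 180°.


New hue = (H + rotation) mod 360
New hue = (119 + 180) mod 360
= 299 mod 360
= 299°


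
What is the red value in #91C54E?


Color: #91C54E
R = 91 = 145
G = C5 = 197
B = 4E = 78
Red = 145


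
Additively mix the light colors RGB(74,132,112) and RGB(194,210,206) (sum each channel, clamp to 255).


Additive: each channel = min(255, C₁+C₂)
R: 74+194 = 268 → 255
G: 132+210 = 342 → 255
B: 112+206 = 318 → 255
= RGB(255, 255, 255)


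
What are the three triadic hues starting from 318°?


Triadic: equally spaced at 120° intervals
H1 = 318°
H2 = (318 + 120) mod 360 = 78°
H3 = (318 + 240) mod 360 = 198°
Triadic = 318°, 78°, 198°


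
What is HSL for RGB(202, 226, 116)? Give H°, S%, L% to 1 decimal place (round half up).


Normalize: R'=202/255≈0.7922, G'=226/255≈0.8863, B'=116/255≈0.4549
Max=226/255, Min=116/255, Δ=Max-Min=110/255
L = (Max+Min)/2 = (226+116)/510 = 342/510 = 0.67058… → L = 67.1%
L > 0.5 → S = Δ/(2-Max-Min) = 110/(510-226-116) = 110/168 = 0.65476… → S = 65.5%
(the 1/255 factors cancel in S and H, so raw channel differences can be used)
Max is G' → H = 60 × ((B-R)/Δ + 2) = 60 × ((116-202)/110 + 2)
  -86/110 + 2 = -0.7818… + 2 = 1.2181…
  H = 60 × 1.2181… = 73.090…° → H = 73.1°
= HSL(73.1°, 65.5%, 67.1%)


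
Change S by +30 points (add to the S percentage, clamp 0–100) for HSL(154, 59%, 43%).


Original S = 59%
Adjustment = +30 percentage points
New S = 59 + (30) = 89
Clamp to [0, 100] → 89
= HSL(154°, 89%, 43%)


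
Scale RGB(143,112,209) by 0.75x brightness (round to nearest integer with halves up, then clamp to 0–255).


Multiply each channel by 0.75, round half up, clamp to [0, 255]
R: 143×0.75 = 107.25 → round → 107
G: 112×0.75 = 84
B: 209×0.75 = 156.75 → round → 157
= RGB(107, 84, 157)


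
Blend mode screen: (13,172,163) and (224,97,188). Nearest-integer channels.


Screen: C = 255 - (255-A)×(255-B)/255, rounded to nearest integer
R: 255 - (255-13)×(255-224)/255 = 255 - 7502/255 ≈ 255 - 29.420 = 225.580 → 226
G: 255 - (255-172)×(255-97)/255 = 255 - 13114/255 ≈ 255 - 51.427 = 203.573 → 204
B: 255 - (255-163)×(255-188)/255 = 255 - 6164/255 ≈ 255 - 24.173 = 230.827 → 231
= RGB(226, 204, 231)


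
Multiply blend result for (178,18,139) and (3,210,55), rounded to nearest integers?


Multiply: C = A×B/255, rounded to nearest integer
R: 178×3/255 = 534/255 ≈ 2.094 → 2
G: 18×210/255 = 3780/255 ≈ 14.824 → 15
B: 139×55/255 = 7645/255 ≈ 29.980 → 30
= RGB(2, 15, 30)


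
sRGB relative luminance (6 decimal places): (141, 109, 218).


Linearize each channel (sRGB transfer function): c = v/255; c_lin = c/12.92 if c ≤ 0.04045, else ((c+0.055)/1.055)^2.4
  R: 141/255 ≈ 0.552941 > 0.04045 → ((0.552941+0.055)/1.055)^2.4 ≈ 0.266356
  G: 109/255 ≈ 0.427451 > 0.04045 → ((0.427451+0.055)/1.055)^2.4 ≈ 0.152926
  B: 218/255 ≈ 0.854902 > 0.04045 → ((0.854902+0.055)/1.055)^2.4 ≈ 0.701102
R_lin = 0.266356, G_lin = 0.152926, B_lin = 0.701102
L = 0.2126×R + 0.7152×G + 0.0722×B
L = 0.2126×0.266356 + 0.7152×0.152926 + 0.0722×0.701102
L ≈ 0.216620


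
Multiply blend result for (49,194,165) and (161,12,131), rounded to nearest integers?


Multiply: C = A×B/255, rounded to nearest integer
R: 49×161/255 = 7889/255 ≈ 30.937 → 31
G: 194×12/255 = 2328/255 ≈ 9.129 → 9
B: 165×131/255 = 21615/255 ≈ 84.765 → 85
= RGB(31, 9, 85)


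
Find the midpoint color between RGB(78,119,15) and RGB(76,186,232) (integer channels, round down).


Midpoint: each channel = ⌊(C₁+C₂)/2⌋
R: ⌊(78+76)/2⌋ = 77
G: ⌊(119+186)/2⌋ = 152
B: ⌊(15+232)/2⌋ = 123
= RGB(77, 152, 123)


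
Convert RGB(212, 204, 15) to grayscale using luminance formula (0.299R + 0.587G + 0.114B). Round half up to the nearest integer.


Gray = 0.299×R + 0.587×G + 0.114×B
Gray = 0.299×212 + 0.587×204 + 0.114×15
Gray = 63.388 + 119.748 + 1.710
Gray = 184.846 → round half up → 185
Gray = 185


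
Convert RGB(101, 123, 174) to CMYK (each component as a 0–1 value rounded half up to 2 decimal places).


R'=101/255≈0.3961, G'=123/255≈0.4824, B'=174/255≈0.6824
K = 1 - max(R',G',B') = 1 - 174/255 = 81/255 = 0.31764… → 0.32
(1-R'-K)/(1-K) simplifies to (max-R)/max with max = 174:
C = (174-101)/174 = 73/174 = 0.41954… → 0.42
M = (174-123)/174 = 51/174 = 0.29310… → 0.29
Y = (174-174)/174 = 0/174 = 0 → 0.00
= CMYK(0.42, 0.29, 0.00, 0.32)


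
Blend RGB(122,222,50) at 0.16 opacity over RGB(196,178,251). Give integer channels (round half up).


C = α×F + (1-α)×B, with 1-α = 0.84
R: 0.16×122 + 0.84×196 = 19.52 + 164.64 = 184.16 → 184
G: 0.16×222 + 0.84×178 = 35.52 + 149.52 = 185.04 → 185
B: 0.16×50 + 0.84×251 = 8.00 + 210.84 = 218.84 → 219
= RGB(184, 185, 219)


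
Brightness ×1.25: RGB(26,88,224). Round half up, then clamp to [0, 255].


Multiply each channel by 1.25, round half up, clamp to [0, 255]
R: 26×1.25 = 32.5 → round → 33
G: 88×1.25 = 110
B: 224×1.25 = 280 → clamp → 255
= RGB(33, 110, 255)


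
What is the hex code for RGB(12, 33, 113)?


R = 12 → 0C (hex)
G = 33 → 21 (hex)
B = 113 → 71 (hex)
Hex = #0C2171


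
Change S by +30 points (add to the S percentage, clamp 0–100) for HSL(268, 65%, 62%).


Original S = 65%
Adjustment = +30 percentage points
New S = 65 + (30) = 95
Clamp to [0, 100] → 95
= HSL(268°, 95%, 62%)


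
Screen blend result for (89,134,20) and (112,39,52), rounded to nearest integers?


Screen: C = 255 - (255-A)×(255-B)/255, rounded to nearest integer
R: 255 - (255-89)×(255-112)/255 = 255 - 23738/255 ≈ 255 - 93.090 = 161.910 → 162
G: 255 - (255-134)×(255-39)/255 = 255 - 26136/255 ≈ 255 - 102.494 = 152.506 → 153
B: 255 - (255-20)×(255-52)/255 = 255 - 47705/255 ≈ 255 - 187.078 = 67.922 → 68
= RGB(162, 153, 68)


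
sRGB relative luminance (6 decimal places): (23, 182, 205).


Linearize each channel (sRGB transfer function): c = v/255; c_lin = c/12.92 if c ≤ 0.04045, else ((c+0.055)/1.055)^2.4
  R: 23/255 ≈ 0.090196 > 0.04045 → ((0.090196+0.055)/1.055)^2.4 ≈ 0.008568
  G: 182/255 ≈ 0.713725 > 0.04045 → ((0.713725+0.055)/1.055)^2.4 ≈ 0.467784
  B: 205/255 ≈ 0.803922 > 0.04045 → ((0.803922+0.055)/1.055)^2.4 ≈ 0.610496
R_lin = 0.008568, G_lin = 0.467784, B_lin = 0.610496
L = 0.2126×R + 0.7152×G + 0.0722×B
L = 0.2126×0.008568 + 0.7152×0.467784 + 0.0722×0.610496
L ≈ 0.380458


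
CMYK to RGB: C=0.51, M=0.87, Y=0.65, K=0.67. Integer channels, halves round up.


R = 255 × (1-C) × (1-K) = 255 × 0.49 × 0.33 = 41.2335 → 41
G = 255 × (1-M) × (1-K) = 255 × 0.13 × 0.33 = 10.9395 → 11
B = 255 × (1-Y) × (1-K) = 255 × 0.35 × 0.33 = 29.4525 → 29
= RGB(41, 11, 29)


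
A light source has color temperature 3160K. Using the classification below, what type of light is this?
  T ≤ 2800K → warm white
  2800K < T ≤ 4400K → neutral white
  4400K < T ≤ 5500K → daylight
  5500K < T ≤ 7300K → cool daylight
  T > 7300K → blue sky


Temperature: 3160K
2800K < 3160K ≤ 4400K → neutral white
Classification: neutral white


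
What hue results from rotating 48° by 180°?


New hue = (H + rotation) mod 360
New hue = (48 + 180) mod 360
= 228 mod 360
= 228°


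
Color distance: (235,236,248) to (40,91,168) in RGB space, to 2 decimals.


d = √[(R₁-R₂)² + (G₁-G₂)² + (B₁-B₂)²]
d = √[(235-40)² + (236-91)² + (248-168)²]
d = √[38025 + 21025 + 6400]
d = √65450
d ≈ 255.83


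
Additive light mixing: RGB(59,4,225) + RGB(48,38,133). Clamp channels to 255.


Additive: each channel = min(255, C₁+C₂)
R: 59+48 = 107 → 107
G: 4+38 = 42 → 42
B: 225+133 = 358 → 255
= RGB(107, 42, 255)


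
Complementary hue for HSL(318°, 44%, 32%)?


Complement = opposite side of color wheel = hue + 180°
H' = (318 + 180) mod 360 = 138°
S and L unchanged.
= HSL(138°, 44%, 32%)


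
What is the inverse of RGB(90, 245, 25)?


Invert: (255-R, 255-G, 255-B)
R: 255-90 = 165
G: 255-245 = 10
B: 255-25 = 230
= RGB(165, 10, 230)


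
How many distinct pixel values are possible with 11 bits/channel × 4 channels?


Total bits = 11 bits/channel × 4 channels = 44 bits
Distinct pixel values = 2^44
= 17,592,186,044,416 pixel values


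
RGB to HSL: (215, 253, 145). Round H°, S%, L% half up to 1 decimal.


Normalize: R'=215/255≈0.8431, G'=253/255≈0.9922, B'=145/255≈0.5686
Max=253/255, Min=145/255, Δ=Max-Min=108/255
L = (Max+Min)/2 = (253+145)/510 = 398/510 = 0.78039… → L = 78.0%
L > 0.5 → S = Δ/(2-Max-Min) = 108/(510-253-145) = 108/112 = 0.96428… → S = 96.4%
(the 1/255 factors cancel in S and H, so raw channel differences can be used)
Max is G' → H = 60 × ((B-R)/Δ + 2) = 60 × ((145-215)/108 + 2)
  -70/108 + 2 = -0.6481… + 2 = 1.3518…
  H = 60 × 1.3518… = 81.111…° → H = 81.1°
= HSL(81.1°, 96.4%, 78.0%)


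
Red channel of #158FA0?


Color: #158FA0
R = 15 = 21
G = 8F = 143
B = A0 = 160
Red = 21


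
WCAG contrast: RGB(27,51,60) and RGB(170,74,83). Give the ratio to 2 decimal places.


Linearize each sRGB channel c=v/255: c/12.92 if c ≤ 0.04045 else ((c+0.055)/1.055)^2.4
L = 0.2126×R_lin + 0.7152×G_lin + 0.0722×B_lin
Color 1 (27,51,60):
  R=27: 27/255≈0.1059 > 0.04045 → ((0.1059+0.055)/1.055)^2.4 ≈ 0.01096
  G=51: 51/255≈0.2000 > 0.04045 → ((0.2000+0.055)/1.055)^2.4 ≈ 0.03310
  B=60: 60/255≈0.2353 > 0.04045 → ((0.2353+0.055)/1.055)^2.4 ≈ 0.04519
  L1 = 0.2126×0.01096 + 0.7152×0.03310 + 0.0722×0.04519 ≈ 0.02927
Color 2 (170,74,83):
  R=170: 170/255≈0.6667 > 0.04045 → ((0.6667+0.055)/1.055)^2.4 ≈ 0.40198
  G=74: 74/255≈0.2902 > 0.04045 → ((0.2902+0.055)/1.055)^2.4 ≈ 0.06848
  B=83: 83/255≈0.3255 > 0.04045 → ((0.3255+0.055)/1.055)^2.4 ≈ 0.08650
  L2 = 0.2126×0.40198 + 0.7152×0.06848 + 0.0722×0.08650 ≈ 0.14068
Lighter = 0.14068, Darker = 0.02927
Ratio = (L_lighter + 0.05) / (L_darker + 0.05)
Ratio = (0.14068 + 0.05) / (0.02927 + 0.05) = 0.19068 / 0.07927 ≈ 2.4055
Ratio ≈ 2.41:1


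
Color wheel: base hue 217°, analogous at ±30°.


Base hue: 217°
Left analog: (217 - 30) mod 360 = 187°
Right analog: (217 + 30) mod 360 = 247°
Analogous hues = 187° and 247°


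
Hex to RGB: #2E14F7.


2E → 46 (R)
14 → 20 (G)
F7 → 247 (B)
= RGB(46, 20, 247)


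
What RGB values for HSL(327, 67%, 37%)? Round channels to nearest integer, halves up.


H=327°, S=0.67, L=0.37
C = (1-|2L-1|)×S = (1-|-0.26|)×0.67 = 0.4958
H' = H/60 = 327/60 ≈ 5.4500; X = C×(1-|H' mod 2 - 1|) = 0.27269
m = L - C/2 = 0.37 - 0.2479 = 0.1221
Sector ⌊H'⌋ = 5 → (R',G',B') = (0.4958, 0.0, 0.27269)
RGB = ((R'+m)×255, (G'+m)×255, (B'+m)×255) = (157.5645, 31.1355, 100.67145)
Round half up → RGB(158, 31, 101)


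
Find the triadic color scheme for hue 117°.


Triadic: equally spaced at 120° intervals
H1 = 117°
H2 = (117 + 120) mod 360 = 237°
H3 = (117 + 240) mod 360 = 357°
Triadic = 117°, 237°, 357°


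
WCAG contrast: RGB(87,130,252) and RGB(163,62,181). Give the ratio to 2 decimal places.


Linearize each sRGB channel c=v/255: c/12.92 if c ≤ 0.04045 else ((c+0.055)/1.055)^2.4
L = 0.2126×R_lin + 0.7152×G_lin + 0.0722×B_lin
Color 1 (87,130,252):
  R=87: 87/255≈0.3412 > 0.04045 → ((0.3412+0.055)/1.055)^2.4 ≈ 0.09531
  G=130: 130/255≈0.5098 > 0.04045 → ((0.5098+0.055)/1.055)^2.4 ≈ 0.22323
  B=252: 252/255≈0.9882 > 0.04045 → ((0.9882+0.055)/1.055)^2.4 ≈ 0.97345
  L1 = 0.2126×0.09531 + 0.7152×0.22323 + 0.0722×0.97345 ≈ 0.25020
Color 2 (163,62,181):
  R=163: 163/255≈0.6392 > 0.04045 → ((0.6392+0.055)/1.055)^2.4 ≈ 0.36625
  G=62: 62/255≈0.2431 > 0.04045 → ((0.2431+0.055)/1.055)^2.4 ≈ 0.04817
  B=181: 181/255≈0.7098 > 0.04045 → ((0.7098+0.055)/1.055)^2.4 ≈ 0.46208
  L2 = 0.2126×0.36625 + 0.7152×0.04817 + 0.0722×0.46208 ≈ 0.14568
Lighter = 0.25020, Darker = 0.14568
Ratio = (L_lighter + 0.05) / (L_darker + 0.05)
Ratio = (0.25020 + 0.05) / (0.14568 + 0.05) = 0.30020 / 0.19568 ≈ 1.5341
Ratio ≈ 1.53:1


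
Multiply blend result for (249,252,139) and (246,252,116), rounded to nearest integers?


Multiply: C = A×B/255, rounded to nearest integer
R: 249×246/255 = 61254/255 ≈ 240.212 → 240
G: 252×252/255 = 63504/255 ≈ 249.035 → 249
B: 139×116/255 = 16124/255 ≈ 63.231 → 63
= RGB(240, 249, 63)


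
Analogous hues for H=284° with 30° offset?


Base hue: 284°
Left analog: (284 - 30) mod 360 = 254°
Right analog: (284 + 30) mod 360 = 314°
Analogous hues = 254° and 314°


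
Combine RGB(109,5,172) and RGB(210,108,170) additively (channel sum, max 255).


Additive: each channel = min(255, C₁+C₂)
R: 109+210 = 319 → 255
G: 5+108 = 113 → 113
B: 172+170 = 342 → 255
= RGB(255, 113, 255)


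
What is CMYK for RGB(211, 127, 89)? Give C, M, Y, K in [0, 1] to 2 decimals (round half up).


R'=211/255≈0.8275, G'=127/255≈0.4980, B'=89/255≈0.3490
K = 1 - max(R',G',B') = 1 - 211/255 = 44/255 = 0.17254… → 0.17
(1-R'-K)/(1-K) simplifies to (max-R)/max with max = 211:
C = (211-211)/211 = 0/211 = 0 → 0.00
M = (211-127)/211 = 84/211 = 0.39810… → 0.40
Y = (211-89)/211 = 122/211 = 0.57819… → 0.58
= CMYK(0.00, 0.40, 0.58, 0.17)


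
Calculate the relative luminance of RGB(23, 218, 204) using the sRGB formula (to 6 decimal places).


Linearize each channel (sRGB transfer function): c = v/255; c_lin = c/12.92 if c ≤ 0.04045, else ((c+0.055)/1.055)^2.4
  R: 23/255 ≈ 0.090196 > 0.04045 → ((0.090196+0.055)/1.055)^2.4 ≈ 0.008568
  G: 218/255 ≈ 0.854902 > 0.04045 → ((0.854902+0.055)/1.055)^2.4 ≈ 0.701102
  B: 204/255 ≈ 0.800000 > 0.04045 → ((0.800000+0.055)/1.055)^2.4 ≈ 0.603827
R_lin = 0.008568, G_lin = 0.701102, B_lin = 0.603827
L = 0.2126×R + 0.7152×G + 0.0722×B
L = 0.2126×0.008568 + 0.7152×0.701102 + 0.0722×0.603827
L ≈ 0.546846


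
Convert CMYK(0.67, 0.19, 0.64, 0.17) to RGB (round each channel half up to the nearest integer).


R = 255 × (1-C) × (1-K) = 255 × 0.33 × 0.83 = 69.8445 → 70
G = 255 × (1-M) × (1-K) = 255 × 0.81 × 0.83 = 171.4365 → 171
B = 255 × (1-Y) × (1-K) = 255 × 0.36 × 0.83 = 76.194 → 76
= RGB(70, 171, 76)


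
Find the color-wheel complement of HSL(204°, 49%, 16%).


Complement = opposite side of color wheel = hue + 180°
H' = (204 + 180) mod 360 = 24°
S and L unchanged.
= HSL(24°, 49%, 16%)


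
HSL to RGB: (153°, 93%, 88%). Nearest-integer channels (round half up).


H=153°, S=0.93, L=0.88
C = (1-|2L-1|)×S = (1-|0.76|)×0.93 = 0.2232
H' = H/60 = 153/60 ≈ 2.5500; X = C×(1-|H' mod 2 - 1|) = 0.12276
m = L - C/2 = 0.88 - 0.1116 = 0.7684
Sector ⌊H'⌋ = 2 → (R',G',B') = (0.0, 0.2232, 0.12276)
RGB = ((R'+m)×255, (G'+m)×255, (B'+m)×255) = (195.942, 252.858, 227.2458)
Round half up → RGB(196, 253, 227)


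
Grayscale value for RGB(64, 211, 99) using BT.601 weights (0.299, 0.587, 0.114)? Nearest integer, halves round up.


Gray = 0.299×R + 0.587×G + 0.114×B
Gray = 0.299×64 + 0.587×211 + 0.114×99
Gray = 19.136 + 123.857 + 11.286
Gray = 154.279 → round half up → 154
Gray = 154


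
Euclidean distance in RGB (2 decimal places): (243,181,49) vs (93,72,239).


d = √[(R₁-R₂)² + (G₁-G₂)² + (B₁-B₂)²]
d = √[(243-93)² + (181-72)² + (49-239)²]
d = √[22500 + 11881 + 36100]
d = √70481
d ≈ 265.48


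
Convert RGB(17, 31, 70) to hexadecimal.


R = 17 → 11 (hex)
G = 31 → 1F (hex)
B = 70 → 46 (hex)
Hex = #111F46


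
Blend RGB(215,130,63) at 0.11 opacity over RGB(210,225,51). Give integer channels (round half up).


C = α×F + (1-α)×B, with 1-α = 0.89
R: 0.11×215 + 0.89×210 = 23.65 + 186.90 = 210.55 → 211
G: 0.11×130 + 0.89×225 = 14.30 + 200.25 = 214.55 → 215
B: 0.11×63 + 0.89×51 = 6.93 + 45.39 = 52.32 → 52
= RGB(211, 215, 52)
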